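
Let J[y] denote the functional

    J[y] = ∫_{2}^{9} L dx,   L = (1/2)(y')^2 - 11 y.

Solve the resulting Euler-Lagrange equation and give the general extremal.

The Lagrangian is L = (1/2)(y')^2 - 11 y.
∂L/∂y = -11.
∂L/∂y' = y'.
The Euler-Lagrange equation d/dx(∂L/∂y') − ∂L/∂y = 0 becomes:
    y'' + 11 = 0
General solution: y(x) = -(11/2) x^2 + A x + B, where A and B are arbitrary constants fixed by the endpoint conditions.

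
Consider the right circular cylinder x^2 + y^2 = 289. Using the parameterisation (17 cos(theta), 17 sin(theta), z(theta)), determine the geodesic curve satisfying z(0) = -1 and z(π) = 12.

Parameterise the cylinder of radius R = 17 as
    r(θ) = (17 cos θ, 17 sin θ, z(θ)).
The arc-length element is
    ds = sqrt(289 + (dz/dθ)^2) dθ,
so the Lagrangian is L = sqrt(289 + z'^2).
L depends on z' only, not on z or θ, so ∂L/∂z = 0 and
    ∂L/∂z' = z' / sqrt(289 + z'^2).
The Euler-Lagrange equation gives
    d/dθ( z' / sqrt(289 + z'^2) ) = 0,
so z' is constant. Integrating once:
    z(θ) = a θ + b,
a helix on the cylinder (a straight line when the cylinder is unrolled). The constants a, b are determined by the endpoint conditions.
With endpoint conditions z(0) = -1 and z(π) = 12: from z(0) = b we get b = -1, and a·π + -1 = 12 gives a = 13/π, so
    z(θ) = (13/π) θ − 1.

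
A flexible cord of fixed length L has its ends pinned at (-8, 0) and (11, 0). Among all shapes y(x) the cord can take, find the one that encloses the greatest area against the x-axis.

Set up the augmented Lagrangian using a multiplier λ for the length constraint:
    F(y, y') = y − λ sqrt(1 + y'^2).
F has no explicit x dependence, so the Beltrami identity yields a first integral
    F − y' ∂F/∂y' = C.
Compute ∂F/∂y' = −λ y' / sqrt(1 + y'^2). Then
    y − λ sqrt(1 + y'^2) + λ y'^2 / sqrt(1 + y'^2) = C
    ⇒  y − λ / sqrt(1 + y'^2) = C.
Solving for y' and integrating gives
    (x − a)^2 + (y − b)^2 = λ^2,
a circular arc of radius λ. The constants a, b are determined by the endpoint conditions y(-8) = y(11) = 0, and λ is fixed implicitly by the length constraint
    ∫_{-8}^{11} sqrt(1 + y'^2) dx = L.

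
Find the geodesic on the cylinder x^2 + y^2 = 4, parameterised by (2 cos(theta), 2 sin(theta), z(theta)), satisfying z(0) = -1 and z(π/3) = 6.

Parameterise the cylinder of radius R = 2 as
    r(θ) = (2 cos θ, 2 sin θ, z(θ)).
The arc-length element is
    ds = sqrt(4 + (dz/dθ)^2) dθ,
so the Lagrangian is L = sqrt(4 + z'^2).
L depends on z' only, not on z or θ, so ∂L/∂z = 0 and
    ∂L/∂z' = z' / sqrt(4 + z'^2).
The Euler-Lagrange equation gives
    d/dθ( z' / sqrt(4 + z'^2) ) = 0,
so z' is constant. Integrating once:
    z(θ) = a θ + b,
a helix on the cylinder (a straight line when the cylinder is unrolled). The constants a, b are determined by the endpoint conditions.
With endpoint conditions z(0) = -1 and z(π/3) = 6: from z(0) = b we get b = -1, and a·π/3 + -1 = 6 gives a = 21/π, so
    z(θ) = (21/π) θ − 1.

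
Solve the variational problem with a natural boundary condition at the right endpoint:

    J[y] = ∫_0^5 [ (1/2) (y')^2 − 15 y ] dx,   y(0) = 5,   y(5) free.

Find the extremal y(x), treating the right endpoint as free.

The Lagrangian L = (1/2) (y')^2 − 15 y gives
    ∂L/∂y = −15,   ∂L/∂y' = y'.
Euler-Lagrange: d/dx(y') − (−15) = 0, i.e. y'' + 15 = 0, so
    y(x) = −(15/2) x^2 + C1 x + C2.
Fixed left endpoint y(0) = 5 ⇒ C2 = 5.
The right endpoint x = 5 is free, so the natural (transversality) condition is ∂L/∂y' |_{x=5} = 0, i.e. y'(5) = 0.
Compute y'(x) = −15 x + C1, so y'(5) = −75 + C1 = 0 ⇒ C1 = 75.
Therefore the extremal is
    y(x) = −(15/2) x^2 + 75 x + 5.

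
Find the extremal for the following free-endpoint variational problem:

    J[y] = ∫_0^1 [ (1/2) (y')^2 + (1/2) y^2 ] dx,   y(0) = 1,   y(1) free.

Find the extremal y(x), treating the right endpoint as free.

The Lagrangian L = (1/2) (y')^2 + (1/2) y^2 gives
    ∂L/∂y = 1 y,   ∂L/∂y' = y'.
Euler-Lagrange: y'' − y = 0.
With k = 1, the general solution is
    y(x) = A cosh(x) + B sinh(x).
Fixed left endpoint y(0) = 1 ⇒ A = 1.
The right endpoint x = 1 is free, so the natural (transversality) condition is ∂L/∂y' |_{x=1} = 0, i.e. y'(1) = 0.
Compute y'(x) = A k sinh(k x) + B k cosh(k x), so
    y'(1) = A k sinh(k·1) + B k cosh(k·1) = 0
    ⇒ B = −A tanh(k·1) = − tanh(1·1).
Therefore the extremal is
    y(x) = cosh(1 x) − tanh(1·1) sinh(1 x).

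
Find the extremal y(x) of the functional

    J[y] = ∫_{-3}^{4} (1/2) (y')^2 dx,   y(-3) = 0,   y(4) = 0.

The Lagrangian is L = (1/2) (y')^2.
Compute ∂L/∂y = 0, ∂L/∂y' = y'.
The Euler-Lagrange equation d/dx(∂L/∂y') − ∂L/∂y = 0 reduces to
    y'' = 0.
Its general solution is
    y(x) = A x + B,
with A, B fixed by the endpoint conditions.
Applying the endpoint conditions y(-3) = 0 and y(4) = 0: solve A·-3 + B = 0 and A·4 + B = 0. Subtracting gives A(4 − -3) = 0 − 0, so A = 0, and B = 0 − A·-3 = 0. Therefore
    y(x) = 0.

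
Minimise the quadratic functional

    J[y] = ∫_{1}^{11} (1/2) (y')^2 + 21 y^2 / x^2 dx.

The Lagrangian is L = (1/2) (y')^2 + 21 y^2 / x^2.
Compute ∂L/∂y = 42y/x^2, ∂L/∂y' = y'.
The Euler-Lagrange equation d/dx(∂L/∂y') − ∂L/∂y = 0 reduces to
    y'' − 42/x^2 · y = 0  (x > 0).
Its general solution is
    y(x) = A x^7 + B x^(-6),
with A, B fixed by the endpoint conditions.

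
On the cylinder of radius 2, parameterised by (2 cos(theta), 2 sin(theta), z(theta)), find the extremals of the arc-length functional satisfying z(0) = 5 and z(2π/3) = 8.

Parameterise the cylinder of radius R = 2 as
    r(θ) = (2 cos θ, 2 sin θ, z(θ)).
The arc-length element is
    ds = sqrt(4 + (dz/dθ)^2) dθ,
so the Lagrangian is L = sqrt(4 + z'^2).
L depends on z' only, not on z or θ, so ∂L/∂z = 0 and
    ∂L/∂z' = z' / sqrt(4 + z'^2).
The Euler-Lagrange equation gives
    d/dθ( z' / sqrt(4 + z'^2) ) = 0,
so z' is constant. Integrating once:
    z(θ) = a θ + b,
a helix on the cylinder (a straight line when the cylinder is unrolled). The constants a, b are determined by the endpoint conditions.
With endpoint conditions z(0) = 5 and z(2π/3) = 8: from z(0) = b we get b = 5, and a·2π/3 + 5 = 8 gives a = 9/(2π), so
    z(θ) = (9/(2π)) θ + 5.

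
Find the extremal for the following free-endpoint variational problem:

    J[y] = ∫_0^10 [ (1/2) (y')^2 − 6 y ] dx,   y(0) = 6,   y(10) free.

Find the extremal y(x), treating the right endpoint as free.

The Lagrangian L = (1/2) (y')^2 − 6 y gives
    ∂L/∂y = −6,   ∂L/∂y' = y'.
Euler-Lagrange: d/dx(y') − (−6) = 0, i.e. y'' + 6 = 0, so
    y(x) = −(6/2) x^2 + C1 x + C2.
Fixed left endpoint y(0) = 6 ⇒ C2 = 6.
The right endpoint x = 10 is free, so the natural (transversality) condition is ∂L/∂y' |_{x=10} = 0, i.e. y'(10) = 0.
Compute y'(x) = −6 x + C1, so y'(10) = −60 + C1 = 0 ⇒ C1 = 60.
Therefore the extremal is
    y(x) = −3 x^2 + 60 x + 6.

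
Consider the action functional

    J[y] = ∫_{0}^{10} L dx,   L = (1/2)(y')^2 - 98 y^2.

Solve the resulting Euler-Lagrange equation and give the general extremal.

The Lagrangian is L = (1/2)(y')^2 - 98 y^2.
∂L/∂y = -196y.
∂L/∂y' = y'.
The Euler-Lagrange equation d/dx(∂L/∂y') − ∂L/∂y = 0 becomes:
    y'' + 196 y = 0
General solution: y(x) = A sin(14x) + B cos(14x), where A and B are arbitrary constants fixed by the endpoint conditions.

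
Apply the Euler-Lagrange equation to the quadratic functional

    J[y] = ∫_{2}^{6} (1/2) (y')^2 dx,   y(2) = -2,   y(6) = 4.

The Lagrangian is L = (1/2) (y')^2.
Compute ∂L/∂y = 0, ∂L/∂y' = y'.
The Euler-Lagrange equation d/dx(∂L/∂y') − ∂L/∂y = 0 reduces to
    y'' = 0.
Its general solution is
    y(x) = A x + B,
with A, B fixed by the endpoint conditions.
Applying the endpoint conditions y(2) = -2 and y(6) = 4: solve A·2 + B = -2 and A·6 + B = 4. Subtracting gives A(6 − 2) = 4 − -2, so A = 3/2, and B = -2 − A·2 = -5. Therefore
    y(x) = (3/2) x - 5.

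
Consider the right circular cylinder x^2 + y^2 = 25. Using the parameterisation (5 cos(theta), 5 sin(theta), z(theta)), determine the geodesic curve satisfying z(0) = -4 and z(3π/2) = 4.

Parameterise the cylinder of radius R = 5 as
    r(θ) = (5 cos θ, 5 sin θ, z(θ)).
The arc-length element is
    ds = sqrt(25 + (dz/dθ)^2) dθ,
so the Lagrangian is L = sqrt(25 + z'^2).
L depends on z' only, not on z or θ, so ∂L/∂z = 0 and
    ∂L/∂z' = z' / sqrt(25 + z'^2).
The Euler-Lagrange equation gives
    d/dθ( z' / sqrt(25 + z'^2) ) = 0,
so z' is constant. Integrating once:
    z(θ) = a θ + b,
a helix on the cylinder (a straight line when the cylinder is unrolled). The constants a, b are determined by the endpoint conditions.
With endpoint conditions z(0) = -4 and z(3π/2) = 4: from z(0) = b we get b = -4, and a·3π/2 + -4 = 4 gives a = 16/(3π), so
    z(θ) = (16/(3π)) θ − 4.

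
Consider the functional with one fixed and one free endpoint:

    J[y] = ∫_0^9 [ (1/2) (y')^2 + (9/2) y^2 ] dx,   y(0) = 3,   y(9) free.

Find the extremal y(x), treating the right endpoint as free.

The Lagrangian L = (1/2) (y')^2 + (9/2) y^2 gives
    ∂L/∂y = 9 y,   ∂L/∂y' = y'.
Euler-Lagrange: y'' − 9 y = 0.
With k = 3, the general solution is
    y(x) = A cosh(3 x) + B sinh(3 x).
Fixed left endpoint y(0) = 3 ⇒ A = 3.
The right endpoint x = 9 is free, so the natural (transversality) condition is ∂L/∂y' |_{x=9} = 0, i.e. y'(9) = 0.
Compute y'(x) = A k sinh(k x) + B k cosh(k x), so
    y'(9) = A k sinh(k·9) + B k cosh(k·9) = 0
    ⇒ B = −A tanh(k·9) = − 3 tanh(3·9).
Therefore the extremal is
    y(x) = 3 cosh(3 x) − 3 tanh(3·9) sinh(3 x).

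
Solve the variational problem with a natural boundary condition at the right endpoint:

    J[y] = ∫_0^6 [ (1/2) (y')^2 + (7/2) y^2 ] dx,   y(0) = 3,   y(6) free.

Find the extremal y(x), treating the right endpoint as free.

The Lagrangian L = (1/2) (y')^2 + (7/2) y^2 gives
    ∂L/∂y = 7 y,   ∂L/∂y' = y'.
Euler-Lagrange: y'' − 7 y = 0.
With k = sqrt(7), the general solution is
    y(x) = A cosh(sqrt(7) x) + B sinh(sqrt(7) x).
Fixed left endpoint y(0) = 3 ⇒ A = 3.
The right endpoint x = 6 is free, so the natural (transversality) condition is ∂L/∂y' |_{x=6} = 0, i.e. y'(6) = 0.
Compute y'(x) = A k sinh(k x) + B k cosh(k x), so
    y'(6) = A k sinh(k·6) + B k cosh(k·6) = 0
    ⇒ B = −A tanh(k·6) = − 3 tanh(sqrt(7)·6).
Therefore the extremal is
    y(x) = 3 cosh(sqrt(7) x) − 3 tanh(sqrt(7)·6) sinh(sqrt(7) x).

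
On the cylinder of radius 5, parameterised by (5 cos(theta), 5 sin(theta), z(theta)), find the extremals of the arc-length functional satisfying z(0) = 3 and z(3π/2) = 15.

Parameterise the cylinder of radius R = 5 as
    r(θ) = (5 cos θ, 5 sin θ, z(θ)).
The arc-length element is
    ds = sqrt(25 + (dz/dθ)^2) dθ,
so the Lagrangian is L = sqrt(25 + z'^2).
L depends on z' only, not on z or θ, so ∂L/∂z = 0 and
    ∂L/∂z' = z' / sqrt(25 + z'^2).
The Euler-Lagrange equation gives
    d/dθ( z' / sqrt(25 + z'^2) ) = 0,
so z' is constant. Integrating once:
    z(θ) = a θ + b,
a helix on the cylinder (a straight line when the cylinder is unrolled). The constants a, b are determined by the endpoint conditions.
With endpoint conditions z(0) = 3 and z(3π/2) = 15: from z(0) = b we get b = 3, and a·3π/2 + 3 = 15 gives a = 8/π, so
    z(θ) = (8/π) θ + 3.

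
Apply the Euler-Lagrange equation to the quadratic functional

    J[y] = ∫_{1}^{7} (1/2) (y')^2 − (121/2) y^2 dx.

The Lagrangian is L = (1/2) (y')^2 − (121/2) y^2.
Compute ∂L/∂y = -121y, ∂L/∂y' = y'.
The Euler-Lagrange equation d/dx(∂L/∂y') − ∂L/∂y = 0 reduces to
    y'' + 121 y = 0.
Its general solution is
    y(x) = A sin(11x) + B cos(11x),
with A, B fixed by the endpoint conditions.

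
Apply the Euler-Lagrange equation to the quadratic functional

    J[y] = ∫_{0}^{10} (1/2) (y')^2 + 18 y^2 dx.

The Lagrangian is L = (1/2) (y')^2 + 18 y^2.
Compute ∂L/∂y = 36y, ∂L/∂y' = y'.
The Euler-Lagrange equation d/dx(∂L/∂y') − ∂L/∂y = 0 reduces to
    y'' − 36 y = 0.
Its general solution is
    y(x) = A e^(6x) + B e^(−6x),
with A, B fixed by the endpoint conditions.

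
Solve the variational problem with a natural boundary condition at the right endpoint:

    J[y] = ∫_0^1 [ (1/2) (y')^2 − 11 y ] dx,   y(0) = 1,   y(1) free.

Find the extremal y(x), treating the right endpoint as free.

The Lagrangian L = (1/2) (y')^2 − 11 y gives
    ∂L/∂y = −11,   ∂L/∂y' = y'.
Euler-Lagrange: d/dx(y') − (−11) = 0, i.e. y'' + 11 = 0, so
    y(x) = −(11/2) x^2 + C1 x + C2.
Fixed left endpoint y(0) = 1 ⇒ C2 = 1.
The right endpoint x = 1 is free, so the natural (transversality) condition is ∂L/∂y' |_{x=1} = 0, i.e. y'(1) = 0.
Compute y'(x) = −11 x + C1, so y'(1) = −11 + C1 = 0 ⇒ C1 = 11.
Therefore the extremal is
    y(x) = −(11/2) x^2 + 11 x + 1.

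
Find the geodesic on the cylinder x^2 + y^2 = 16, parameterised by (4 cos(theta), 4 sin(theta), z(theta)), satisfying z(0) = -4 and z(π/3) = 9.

Parameterise the cylinder of radius R = 4 as
    r(θ) = (4 cos θ, 4 sin θ, z(θ)).
The arc-length element is
    ds = sqrt(16 + (dz/dθ)^2) dθ,
so the Lagrangian is L = sqrt(16 + z'^2).
L depends on z' only, not on z or θ, so ∂L/∂z = 0 and
    ∂L/∂z' = z' / sqrt(16 + z'^2).
The Euler-Lagrange equation gives
    d/dθ( z' / sqrt(16 + z'^2) ) = 0,
so z' is constant. Integrating once:
    z(θ) = a θ + b,
a helix on the cylinder (a straight line when the cylinder is unrolled). The constants a, b are determined by the endpoint conditions.
With endpoint conditions z(0) = -4 and z(π/3) = 9: from z(0) = b we get b = -4, and a·π/3 + -4 = 9 gives a = 39/π, so
    z(θ) = (39/π) θ − 4.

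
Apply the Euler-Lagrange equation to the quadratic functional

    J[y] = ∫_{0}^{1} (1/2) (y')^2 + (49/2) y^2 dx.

The Lagrangian is L = (1/2) (y')^2 + (49/2) y^2.
Compute ∂L/∂y = 49y, ∂L/∂y' = y'.
The Euler-Lagrange equation d/dx(∂L/∂y') − ∂L/∂y = 0 reduces to
    y'' − 49 y = 0.
Its general solution is
    y(x) = A e^(7x) + B e^(−7x),
with A, B fixed by the endpoint conditions.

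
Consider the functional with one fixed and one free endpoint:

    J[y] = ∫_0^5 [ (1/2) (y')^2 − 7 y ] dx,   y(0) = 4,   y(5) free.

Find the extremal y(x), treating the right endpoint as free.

The Lagrangian L = (1/2) (y')^2 − 7 y gives
    ∂L/∂y = −7,   ∂L/∂y' = y'.
Euler-Lagrange: d/dx(y') − (−7) = 0, i.e. y'' + 7 = 0, so
    y(x) = −(7/2) x^2 + C1 x + C2.
Fixed left endpoint y(0) = 4 ⇒ C2 = 4.
The right endpoint x = 5 is free, so the natural (transversality) condition is ∂L/∂y' |_{x=5} = 0, i.e. y'(5) = 0.
Compute y'(x) = −7 x + C1, so y'(5) = −35 + C1 = 0 ⇒ C1 = 35.
Therefore the extremal is
    y(x) = −(7/2) x^2 + 35 x + 4.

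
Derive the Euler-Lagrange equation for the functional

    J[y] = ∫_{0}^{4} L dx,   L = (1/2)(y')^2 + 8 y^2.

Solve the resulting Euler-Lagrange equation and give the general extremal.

The Lagrangian is L = (1/2)(y')^2 + 8 y^2.
∂L/∂y = 16y.
∂L/∂y' = y'.
The Euler-Lagrange equation d/dx(∂L/∂y') − ∂L/∂y = 0 becomes:
    y'' - 16 y = 0
General solution: y(x) = A e^(4x) + B e^(-4x), where A and B are arbitrary constants fixed by the endpoint conditions.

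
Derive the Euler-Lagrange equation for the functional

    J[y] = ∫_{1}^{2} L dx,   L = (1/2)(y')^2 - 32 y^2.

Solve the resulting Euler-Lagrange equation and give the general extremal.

The Lagrangian is L = (1/2)(y')^2 - 32 y^2.
∂L/∂y = -64y.
∂L/∂y' = y'.
The Euler-Lagrange equation d/dx(∂L/∂y') − ∂L/∂y = 0 becomes:
    y'' + 64 y = 0
General solution: y(x) = A sin(8x) + B cos(8x), where A and B are arbitrary constants fixed by the endpoint conditions.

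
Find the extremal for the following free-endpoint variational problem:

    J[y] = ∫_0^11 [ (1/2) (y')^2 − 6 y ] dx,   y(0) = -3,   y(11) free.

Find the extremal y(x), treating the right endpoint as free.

The Lagrangian L = (1/2) (y')^2 − 6 y gives
    ∂L/∂y = −6,   ∂L/∂y' = y'.
Euler-Lagrange: d/dx(y') − (−6) = 0, i.e. y'' + 6 = 0, so
    y(x) = −(6/2) x^2 + C1 x + C2.
Fixed left endpoint y(0) = -3 ⇒ C2 = -3.
The right endpoint x = 11 is free, so the natural (transversality) condition is ∂L/∂y' |_{x=11} = 0, i.e. y'(11) = 0.
Compute y'(x) = −6 x + C1, so y'(11) = −66 + C1 = 0 ⇒ C1 = 66.
Therefore the extremal is
    y(x) = −3 x^2 + 66 x − 3.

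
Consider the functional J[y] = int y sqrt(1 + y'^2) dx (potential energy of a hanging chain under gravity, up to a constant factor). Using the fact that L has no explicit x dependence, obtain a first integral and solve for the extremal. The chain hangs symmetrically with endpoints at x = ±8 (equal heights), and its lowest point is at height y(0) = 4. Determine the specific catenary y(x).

The Lagrangian L(y, y') = y sqrt(1 + y'^2) has no explicit x dependence, so the Beltrami identity applies:
    L − y' ∂L/∂y' = C.
Compute ∂L/∂y' = y · y' / sqrt(1 + y'^2). Then
    L − y' ∂L/∂y'
    = y sqrt(1 + y'^2) − y · y'^2 / sqrt(1 + y'^2)
    = y (1 + y'^2 − y'^2) / sqrt(1 + y'^2)
    = y / sqrt(1 + y'^2) = C.
Squaring gives y^2 = C^2 (1 + y'^2), i.e.
    y'^2 = y^2 / C^2 − 1.
Separating variables,
    dy / sqrt(y^2 − C^2) = dx / C,
and integrating gives arccosh(y / C) = (x − a)/C, so
    y(x) = C cosh((x − a)/C),
the catenary. The constants C and a are fixed by the two endpoint conditions (and, for the hanging-chain problem, the length constraint selects C).
Now fit the given data. The endpoints x = ±8 are symmetric at equal height, so the catenary is even about its minimum: a = 0 and y(x) = C cosh(x/C). The lowest point is y(0) = C cosh(0) = C, and we are told y(0) = 4, so C = 4. Therefore
    y(x) = 4 cosh(x/4),
and at the endpoints
    y(±8) = 4 cosh(8/4).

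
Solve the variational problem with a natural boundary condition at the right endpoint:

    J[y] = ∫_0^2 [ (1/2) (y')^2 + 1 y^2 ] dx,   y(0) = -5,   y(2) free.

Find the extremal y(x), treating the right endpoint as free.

The Lagrangian L = (1/2) (y')^2 + 1 y^2 gives
    ∂L/∂y = 2 y,   ∂L/∂y' = y'.
Euler-Lagrange: y'' − 2 y = 0.
With k = sqrt(2), the general solution is
    y(x) = A cosh(sqrt(2) x) + B sinh(sqrt(2) x).
Fixed left endpoint y(0) = -5 ⇒ A = -5.
The right endpoint x = 2 is free, so the natural (transversality) condition is ∂L/∂y' |_{x=2} = 0, i.e. y'(2) = 0.
Compute y'(x) = A k sinh(k x) + B k cosh(k x), so
    y'(2) = A k sinh(k·2) + B k cosh(k·2) = 0
    ⇒ B = −A tanh(k·2) = 5 tanh(sqrt(2)·2).
Therefore the extremal is
    y(x) = −5 cosh(sqrt(2) x) + 5 tanh(sqrt(2)·2) sinh(sqrt(2) x).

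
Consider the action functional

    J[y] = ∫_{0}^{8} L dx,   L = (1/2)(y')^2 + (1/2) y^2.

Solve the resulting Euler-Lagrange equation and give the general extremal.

The Lagrangian is L = (1/2)(y')^2 + (1/2) y^2.
∂L/∂y = y.
∂L/∂y' = y'.
The Euler-Lagrange equation d/dx(∂L/∂y') − ∂L/∂y = 0 becomes:
    y'' - y = 0
General solution: y(x) = A e^x + B e^(-x), where A and B are arbitrary constants fixed by the endpoint conditions.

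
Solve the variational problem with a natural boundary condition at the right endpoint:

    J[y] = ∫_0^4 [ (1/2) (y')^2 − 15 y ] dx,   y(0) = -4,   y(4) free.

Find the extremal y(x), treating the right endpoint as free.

The Lagrangian L = (1/2) (y')^2 − 15 y gives
    ∂L/∂y = −15,   ∂L/∂y' = y'.
Euler-Lagrange: d/dx(y') − (−15) = 0, i.e. y'' + 15 = 0, so
    y(x) = −(15/2) x^2 + C1 x + C2.
Fixed left endpoint y(0) = -4 ⇒ C2 = -4.
The right endpoint x = 4 is free, so the natural (transversality) condition is ∂L/∂y' |_{x=4} = 0, i.e. y'(4) = 0.
Compute y'(x) = −15 x + C1, so y'(4) = −60 + C1 = 0 ⇒ C1 = 60.
Therefore the extremal is
    y(x) = −(15/2) x^2 + 60 x − 4.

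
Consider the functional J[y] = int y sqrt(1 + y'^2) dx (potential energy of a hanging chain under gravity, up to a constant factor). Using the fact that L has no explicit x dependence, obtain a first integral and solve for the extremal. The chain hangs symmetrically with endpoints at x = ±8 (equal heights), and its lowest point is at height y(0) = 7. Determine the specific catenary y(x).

The Lagrangian L(y, y') = y sqrt(1 + y'^2) has no explicit x dependence, so the Beltrami identity applies:
    L − y' ∂L/∂y' = C.
Compute ∂L/∂y' = y · y' / sqrt(1 + y'^2). Then
    L − y' ∂L/∂y'
    = y sqrt(1 + y'^2) − y · y'^2 / sqrt(1 + y'^2)
    = y (1 + y'^2 − y'^2) / sqrt(1 + y'^2)
    = y / sqrt(1 + y'^2) = C.
Squaring gives y^2 = C^2 (1 + y'^2), i.e.
    y'^2 = y^2 / C^2 − 1.
Separating variables,
    dy / sqrt(y^2 − C^2) = dx / C,
and integrating gives arccosh(y / C) = (x − a)/C, so
    y(x) = C cosh((x − a)/C),
the catenary. The constants C and a are fixed by the two endpoint conditions (and, for the hanging-chain problem, the length constraint selects C).
Now fit the given data. The endpoints x = ±8 are symmetric at equal height, so the catenary is even about its minimum: a = 0 and y(x) = C cosh(x/C). The lowest point is y(0) = C cosh(0) = C, and we are told y(0) = 7, so C = 7. Therefore
    y(x) = 7 cosh(x/7),
and at the endpoints
    y(±8) = 7 cosh(8/7).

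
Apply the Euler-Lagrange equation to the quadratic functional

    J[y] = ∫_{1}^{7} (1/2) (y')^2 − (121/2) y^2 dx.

The Lagrangian is L = (1/2) (y')^2 − (121/2) y^2.
Compute ∂L/∂y = -121y, ∂L/∂y' = y'.
The Euler-Lagrange equation d/dx(∂L/∂y') − ∂L/∂y = 0 reduces to
    y'' + 121 y = 0.
Its general solution is
    y(x) = A sin(11x) + B cos(11x),
with A, B fixed by the endpoint conditions.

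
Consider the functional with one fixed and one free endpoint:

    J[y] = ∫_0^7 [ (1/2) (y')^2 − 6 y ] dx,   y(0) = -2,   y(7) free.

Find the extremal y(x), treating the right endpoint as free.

The Lagrangian L = (1/2) (y')^2 − 6 y gives
    ∂L/∂y = −6,   ∂L/∂y' = y'.
Euler-Lagrange: d/dx(y') − (−6) = 0, i.e. y'' + 6 = 0, so
    y(x) = −(6/2) x^2 + C1 x + C2.
Fixed left endpoint y(0) = -2 ⇒ C2 = -2.
The right endpoint x = 7 is free, so the natural (transversality) condition is ∂L/∂y' |_{x=7} = 0, i.e. y'(7) = 0.
Compute y'(x) = −6 x + C1, so y'(7) = −42 + C1 = 0 ⇒ C1 = 42.
Therefore the extremal is
    y(x) = −3 x^2 + 42 x − 2.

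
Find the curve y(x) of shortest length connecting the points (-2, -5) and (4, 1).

Arc-length functional: J[y] = ∫ sqrt(1 + (y')^2) dx.
Lagrangian L = sqrt(1 + (y')^2) has no explicit y dependence, so ∂L/∂y = 0 and the Euler-Lagrange equation gives
    d/dx( y' / sqrt(1 + (y')^2) ) = 0  ⇒  y' / sqrt(1 + (y')^2) = const.
Hence y' is constant, so y(x) is affine.
Fitting the endpoints (-2, -5) and (4, 1):
    slope m = (1 − (-5)) / (4 − (-2)) = 1,
    intercept c = (-5) − m·(-2) = -3.
Extremal: y(x) = x - 3.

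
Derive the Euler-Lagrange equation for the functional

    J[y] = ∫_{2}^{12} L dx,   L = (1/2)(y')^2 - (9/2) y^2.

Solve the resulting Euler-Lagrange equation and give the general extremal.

The Lagrangian is L = (1/2)(y')^2 - (9/2) y^2.
∂L/∂y = -9y.
∂L/∂y' = y'.
The Euler-Lagrange equation d/dx(∂L/∂y') − ∂L/∂y = 0 becomes:
    y'' + 9 y = 0
General solution: y(x) = A sin(3x) + B cos(3x), where A and B are arbitrary constants fixed by the endpoint conditions.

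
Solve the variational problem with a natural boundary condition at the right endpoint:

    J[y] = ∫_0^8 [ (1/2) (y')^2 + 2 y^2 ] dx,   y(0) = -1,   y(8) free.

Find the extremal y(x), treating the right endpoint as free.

The Lagrangian L = (1/2) (y')^2 + 2 y^2 gives
    ∂L/∂y = 4 y,   ∂L/∂y' = y'.
Euler-Lagrange: y'' − 4 y = 0.
With k = 2, the general solution is
    y(x) = A cosh(2 x) + B sinh(2 x).
Fixed left endpoint y(0) = -1 ⇒ A = -1.
The right endpoint x = 8 is free, so the natural (transversality) condition is ∂L/∂y' |_{x=8} = 0, i.e. y'(8) = 0.
Compute y'(x) = A k sinh(k x) + B k cosh(k x), so
    y'(8) = A k sinh(k·8) + B k cosh(k·8) = 0
    ⇒ B = −A tanh(k·8) = tanh(2·8).
Therefore the extremal is
    y(x) = −cosh(2 x) + tanh(2·8) sinh(2 x).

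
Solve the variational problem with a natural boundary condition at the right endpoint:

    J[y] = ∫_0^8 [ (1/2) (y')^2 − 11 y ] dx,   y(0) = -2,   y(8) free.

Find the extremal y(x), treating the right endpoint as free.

The Lagrangian L = (1/2) (y')^2 − 11 y gives
    ∂L/∂y = −11,   ∂L/∂y' = y'.
Euler-Lagrange: d/dx(y') − (−11) = 0, i.e. y'' + 11 = 0, so
    y(x) = −(11/2) x^2 + C1 x + C2.
Fixed left endpoint y(0) = -2 ⇒ C2 = -2.
The right endpoint x = 8 is free, so the natural (transversality) condition is ∂L/∂y' |_{x=8} = 0, i.e. y'(8) = 0.
Compute y'(x) = −11 x + C1, so y'(8) = −88 + C1 = 0 ⇒ C1 = 88.
Therefore the extremal is
    y(x) = −(11/2) x^2 + 88 x − 2.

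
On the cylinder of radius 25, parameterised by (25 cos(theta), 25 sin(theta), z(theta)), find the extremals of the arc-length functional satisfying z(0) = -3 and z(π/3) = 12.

Parameterise the cylinder of radius R = 25 as
    r(θ) = (25 cos θ, 25 sin θ, z(θ)).
The arc-length element is
    ds = sqrt(625 + (dz/dθ)^2) dθ,
so the Lagrangian is L = sqrt(625 + z'^2).
L depends on z' only, not on z or θ, so ∂L/∂z = 0 and
    ∂L/∂z' = z' / sqrt(625 + z'^2).
The Euler-Lagrange equation gives
    d/dθ( z' / sqrt(625 + z'^2) ) = 0,
so z' is constant. Integrating once:
    z(θ) = a θ + b,
a helix on the cylinder (a straight line when the cylinder is unrolled). The constants a, b are determined by the endpoint conditions.
With endpoint conditions z(0) = -3 and z(π/3) = 12: from z(0) = b we get b = -3, and a·π/3 + -3 = 12 gives a = 45/π, so
    z(θ) = (45/π) θ − 3.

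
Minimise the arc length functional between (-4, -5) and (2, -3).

Arc-length functional: J[y] = ∫ sqrt(1 + (y')^2) dx.
Lagrangian L = sqrt(1 + (y')^2) has no explicit y dependence, so ∂L/∂y = 0 and the Euler-Lagrange equation gives
    d/dx( y' / sqrt(1 + (y')^2) ) = 0  ⇒  y' / sqrt(1 + (y')^2) = const.
Hence y' is constant, so y(x) is affine.
Fitting the endpoints (-4, -5) and (2, -3):
    slope m = ((-3) − (-5)) / (2 − (-4)) = 1/3,
    intercept c = (-5) − m·(-4) = -11/3.
Extremal: y(x) = (1/3) x - 11/3.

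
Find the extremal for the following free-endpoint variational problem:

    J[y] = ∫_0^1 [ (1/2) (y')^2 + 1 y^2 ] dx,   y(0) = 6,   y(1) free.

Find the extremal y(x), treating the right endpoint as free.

The Lagrangian L = (1/2) (y')^2 + 1 y^2 gives
    ∂L/∂y = 2 y,   ∂L/∂y' = y'.
Euler-Lagrange: y'' − 2 y = 0.
With k = sqrt(2), the general solution is
    y(x) = A cosh(sqrt(2) x) + B sinh(sqrt(2) x).
Fixed left endpoint y(0) = 6 ⇒ A = 6.
The right endpoint x = 1 is free, so the natural (transversality) condition is ∂L/∂y' |_{x=1} = 0, i.e. y'(1) = 0.
Compute y'(x) = A k sinh(k x) + B k cosh(k x), so
    y'(1) = A k sinh(k·1) + B k cosh(k·1) = 0
    ⇒ B = −A tanh(k·1) = − 6 tanh(sqrt(2)·1).
Therefore the extremal is
    y(x) = 6 cosh(sqrt(2) x) − 6 tanh(sqrt(2)·1) sinh(sqrt(2) x).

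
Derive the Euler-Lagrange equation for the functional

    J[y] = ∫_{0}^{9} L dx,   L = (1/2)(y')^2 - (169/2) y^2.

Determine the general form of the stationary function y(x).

The Lagrangian is L = (1/2)(y')^2 - (169/2) y^2.
∂L/∂y = -169y.
∂L/∂y' = y'.
The Euler-Lagrange equation d/dx(∂L/∂y') − ∂L/∂y = 0 becomes:
    y'' + 169 y = 0
General solution: y(x) = A sin(13x) + B cos(13x), where A and B are arbitrary constants fixed by the endpoint conditions.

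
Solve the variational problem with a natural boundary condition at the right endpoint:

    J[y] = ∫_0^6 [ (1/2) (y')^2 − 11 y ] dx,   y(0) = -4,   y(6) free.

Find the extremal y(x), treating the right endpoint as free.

The Lagrangian L = (1/2) (y')^2 − 11 y gives
    ∂L/∂y = −11,   ∂L/∂y' = y'.
Euler-Lagrange: d/dx(y') − (−11) = 0, i.e. y'' + 11 = 0, so
    y(x) = −(11/2) x^2 + C1 x + C2.
Fixed left endpoint y(0) = -4 ⇒ C2 = -4.
The right endpoint x = 6 is free, so the natural (transversality) condition is ∂L/∂y' |_{x=6} = 0, i.e. y'(6) = 0.
Compute y'(x) = −11 x + C1, so y'(6) = −66 + C1 = 0 ⇒ C1 = 66.
Therefore the extremal is
    y(x) = −(11/2) x^2 + 66 x − 4.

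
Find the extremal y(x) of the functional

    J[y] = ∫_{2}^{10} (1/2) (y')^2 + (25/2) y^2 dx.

The Lagrangian is L = (1/2) (y')^2 + (25/2) y^2.
Compute ∂L/∂y = 25y, ∂L/∂y' = y'.
The Euler-Lagrange equation d/dx(∂L/∂y') − ∂L/∂y = 0 reduces to
    y'' − 25 y = 0.
Its general solution is
    y(x) = A e^(5x) + B e^(−5x),
with A, B fixed by the endpoint conditions.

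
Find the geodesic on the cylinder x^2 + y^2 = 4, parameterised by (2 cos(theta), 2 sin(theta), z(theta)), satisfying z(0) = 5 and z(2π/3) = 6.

Parameterise the cylinder of radius R = 2 as
    r(θ) = (2 cos θ, 2 sin θ, z(θ)).
The arc-length element is
    ds = sqrt(4 + (dz/dθ)^2) dθ,
so the Lagrangian is L = sqrt(4 + z'^2).
L depends on z' only, not on z or θ, so ∂L/∂z = 0 and
    ∂L/∂z' = z' / sqrt(4 + z'^2).
The Euler-Lagrange equation gives
    d/dθ( z' / sqrt(4 + z'^2) ) = 0,
so z' is constant. Integrating once:
    z(θ) = a θ + b,
a helix on the cylinder (a straight line when the cylinder is unrolled). The constants a, b are determined by the endpoint conditions.
With endpoint conditions z(0) = 5 and z(2π/3) = 6: from z(0) = b we get b = 5, and a·2π/3 + 5 = 6 gives a = 3/(2π), so
    z(θ) = (3/(2π)) θ + 5.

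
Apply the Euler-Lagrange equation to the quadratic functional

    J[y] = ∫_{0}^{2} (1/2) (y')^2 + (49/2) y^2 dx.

The Lagrangian is L = (1/2) (y')^2 + (49/2) y^2.
Compute ∂L/∂y = 49y, ∂L/∂y' = y'.
The Euler-Lagrange equation d/dx(∂L/∂y') − ∂L/∂y = 0 reduces to
    y'' − 49 y = 0.
Its general solution is
    y(x) = A e^(7x) + B e^(−7x),
with A, B fixed by the endpoint conditions.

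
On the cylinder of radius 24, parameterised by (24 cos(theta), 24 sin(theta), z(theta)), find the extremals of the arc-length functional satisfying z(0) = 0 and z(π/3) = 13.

Parameterise the cylinder of radius R = 24 as
    r(θ) = (24 cos θ, 24 sin θ, z(θ)).
The arc-length element is
    ds = sqrt(576 + (dz/dθ)^2) dθ,
so the Lagrangian is L = sqrt(576 + z'^2).
L depends on z' only, not on z or θ, so ∂L/∂z = 0 and
    ∂L/∂z' = z' / sqrt(576 + z'^2).
The Euler-Lagrange equation gives
    d/dθ( z' / sqrt(576 + z'^2) ) = 0,
so z' is constant. Integrating once:
    z(θ) = a θ + b,
a helix on the cylinder (a straight line when the cylinder is unrolled). The constants a, b are determined by the endpoint conditions.
With endpoint conditions z(0) = 0 and z(π/3) = 13: from z(0) = b we get b = 0, and a·π/3 + 0 = 13 gives a = 39/π, so
    z(θ) = (39/π) θ.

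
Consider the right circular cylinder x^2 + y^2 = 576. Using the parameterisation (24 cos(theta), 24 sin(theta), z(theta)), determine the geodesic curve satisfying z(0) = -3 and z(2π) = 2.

Parameterise the cylinder of radius R = 24 as
    r(θ) = (24 cos θ, 24 sin θ, z(θ)).
The arc-length element is
    ds = sqrt(576 + (dz/dθ)^2) dθ,
so the Lagrangian is L = sqrt(576 + z'^2).
L depends on z' only, not on z or θ, so ∂L/∂z = 0 and
    ∂L/∂z' = z' / sqrt(576 + z'^2).
The Euler-Lagrange equation gives
    d/dθ( z' / sqrt(576 + z'^2) ) = 0,
so z' is constant. Integrating once:
    z(θ) = a θ + b,
a helix on the cylinder (a straight line when the cylinder is unrolled). The constants a, b are determined by the endpoint conditions.
With endpoint conditions z(0) = -3 and z(2π) = 2: from z(0) = b we get b = -3, and a·2π + -3 = 2 gives a = 5/(2π), so
    z(θ) = (5/(2π)) θ − 3.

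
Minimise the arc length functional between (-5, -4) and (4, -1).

Arc-length functional: J[y] = ∫ sqrt(1 + (y')^2) dx.
Lagrangian L = sqrt(1 + (y')^2) has no explicit y dependence, so ∂L/∂y = 0 and the Euler-Lagrange equation gives
    d/dx( y' / sqrt(1 + (y')^2) ) = 0  ⇒  y' / sqrt(1 + (y')^2) = const.
Hence y' is constant, so y(x) is affine.
Fitting the endpoints (-5, -4) and (4, -1):
    slope m = ((-1) − (-4)) / (4 − (-5)) = 1/3,
    intercept c = (-4) − m·(-5) = -7/3.
Extremal: y(x) = (1/3) x - 7/3.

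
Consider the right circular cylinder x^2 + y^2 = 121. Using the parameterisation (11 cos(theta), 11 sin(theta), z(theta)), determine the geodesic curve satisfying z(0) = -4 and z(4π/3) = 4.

Parameterise the cylinder of radius R = 11 as
    r(θ) = (11 cos θ, 11 sin θ, z(θ)).
The arc-length element is
    ds = sqrt(121 + (dz/dθ)^2) dθ,
so the Lagrangian is L = sqrt(121 + z'^2).
L depends on z' only, not on z or θ, so ∂L/∂z = 0 and
    ∂L/∂z' = z' / sqrt(121 + z'^2).
The Euler-Lagrange equation gives
    d/dθ( z' / sqrt(121 + z'^2) ) = 0,
so z' is constant. Integrating once:
    z(θ) = a θ + b,
a helix on the cylinder (a straight line when the cylinder is unrolled). The constants a, b are determined by the endpoint conditions.
With endpoint conditions z(0) = -4 and z(4π/3) = 4: from z(0) = b we get b = -4, and a·4π/3 + -4 = 4 gives a = 6/π, so
    z(θ) = (6/π) θ − 4.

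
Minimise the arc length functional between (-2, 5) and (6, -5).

Arc-length functional: J[y] = ∫ sqrt(1 + (y')^2) dx.
Lagrangian L = sqrt(1 + (y')^2) has no explicit y dependence, so ∂L/∂y = 0 and the Euler-Lagrange equation gives
    d/dx( y' / sqrt(1 + (y')^2) ) = 0  ⇒  y' / sqrt(1 + (y')^2) = const.
Hence y' is constant, so y(x) is affine.
Fitting the endpoints (-2, 5) and (6, -5):
    slope m = ((-5) − 5) / (6 − (-2)) = -5/4,
    intercept c = 5 − m·(-2) = 5/2.
Extremal: y(x) = (-5/4) x + 5/2.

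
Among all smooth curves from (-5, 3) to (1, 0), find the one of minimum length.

Arc-length functional: J[y] = ∫ sqrt(1 + (y')^2) dx.
Lagrangian L = sqrt(1 + (y')^2) has no explicit y dependence, so ∂L/∂y = 0 and the Euler-Lagrange equation gives
    d/dx( y' / sqrt(1 + (y')^2) ) = 0  ⇒  y' / sqrt(1 + (y')^2) = const.
Hence y' is constant, so y(x) is affine.
Fitting the endpoints (-5, 3) and (1, 0):
    slope m = (0 − 3) / (1 − (-5)) = -1/2,
    intercept c = 3 − m·(-5) = 1/2.
Extremal: y(x) = (-1/2) x + 1/2.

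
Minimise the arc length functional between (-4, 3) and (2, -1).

Arc-length functional: J[y] = ∫ sqrt(1 + (y')^2) dx.
Lagrangian L = sqrt(1 + (y')^2) has no explicit y dependence, so ∂L/∂y = 0 and the Euler-Lagrange equation gives
    d/dx( y' / sqrt(1 + (y')^2) ) = 0  ⇒  y' / sqrt(1 + (y')^2) = const.
Hence y' is constant, so y(x) is affine.
Fitting the endpoints (-4, 3) and (2, -1):
    slope m = ((-1) − 3) / (2 − (-4)) = -2/3,
    intercept c = 3 − m·(-4) = 1/3.
Extremal: y(x) = (-2/3) x + 1/3.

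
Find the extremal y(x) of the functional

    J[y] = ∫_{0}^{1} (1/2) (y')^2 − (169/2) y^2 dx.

The Lagrangian is L = (1/2) (y')^2 − (169/2) y^2.
Compute ∂L/∂y = -169y, ∂L/∂y' = y'.
The Euler-Lagrange equation d/dx(∂L/∂y') − ∂L/∂y = 0 reduces to
    y'' + 169 y = 0.
Its general solution is
    y(x) = A sin(13x) + B cos(13x),
with A, B fixed by the endpoint conditions.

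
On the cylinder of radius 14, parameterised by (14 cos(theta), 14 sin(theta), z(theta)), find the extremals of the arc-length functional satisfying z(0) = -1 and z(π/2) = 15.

Parameterise the cylinder of radius R = 14 as
    r(θ) = (14 cos θ, 14 sin θ, z(θ)).
The arc-length element is
    ds = sqrt(196 + (dz/dθ)^2) dθ,
so the Lagrangian is L = sqrt(196 + z'^2).
L depends on z' only, not on z or θ, so ∂L/∂z = 0 and
    ∂L/∂z' = z' / sqrt(196 + z'^2).
The Euler-Lagrange equation gives
    d/dθ( z' / sqrt(196 + z'^2) ) = 0,
so z' is constant. Integrating once:
    z(θ) = a θ + b,
a helix on the cylinder (a straight line when the cylinder is unrolled). The constants a, b are determined by the endpoint conditions.
With endpoint conditions z(0) = -1 and z(π/2) = 15: from z(0) = b we get b = -1, and a·π/2 + -1 = 15 gives a = 32/π, so
    z(θ) = (32/π) θ − 1.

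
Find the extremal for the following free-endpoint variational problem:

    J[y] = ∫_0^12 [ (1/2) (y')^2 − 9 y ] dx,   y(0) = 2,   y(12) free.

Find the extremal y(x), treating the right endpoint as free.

The Lagrangian L = (1/2) (y')^2 − 9 y gives
    ∂L/∂y = −9,   ∂L/∂y' = y'.
Euler-Lagrange: d/dx(y') − (−9) = 0, i.e. y'' + 9 = 0, so
    y(x) = −(9/2) x^2 + C1 x + C2.
Fixed left endpoint y(0) = 2 ⇒ C2 = 2.
The right endpoint x = 12 is free, so the natural (transversality) condition is ∂L/∂y' |_{x=12} = 0, i.e. y'(12) = 0.
Compute y'(x) = −9 x + C1, so y'(12) = −108 + C1 = 0 ⇒ C1 = 108.
Therefore the extremal is
    y(x) = −(9/2) x^2 + 108 x + 2.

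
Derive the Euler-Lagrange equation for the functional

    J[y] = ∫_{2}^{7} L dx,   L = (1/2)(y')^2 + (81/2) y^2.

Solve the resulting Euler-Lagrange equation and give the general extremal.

The Lagrangian is L = (1/2)(y')^2 + (81/2) y^2.
∂L/∂y = 81y.
∂L/∂y' = y'.
The Euler-Lagrange equation d/dx(∂L/∂y') − ∂L/∂y = 0 becomes:
    y'' - 81 y = 0
General solution: y(x) = A e^(9x) + B e^(-9x), where A and B are arbitrary constants fixed by the endpoint conditions.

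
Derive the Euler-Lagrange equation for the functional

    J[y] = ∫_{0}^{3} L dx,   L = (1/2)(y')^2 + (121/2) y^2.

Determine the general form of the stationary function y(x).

The Lagrangian is L = (1/2)(y')^2 + (121/2) y^2.
∂L/∂y = 121y.
∂L/∂y' = y'.
The Euler-Lagrange equation d/dx(∂L/∂y') − ∂L/∂y = 0 becomes:
    y'' - 121 y = 0
General solution: y(x) = A e^(11x) + B e^(-11x), where A and B are arbitrary constants fixed by the endpoint conditions.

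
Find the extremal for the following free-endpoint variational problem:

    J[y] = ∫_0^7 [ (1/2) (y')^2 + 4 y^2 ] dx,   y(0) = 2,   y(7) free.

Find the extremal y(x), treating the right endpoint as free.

The Lagrangian L = (1/2) (y')^2 + 4 y^2 gives
    ∂L/∂y = 8 y,   ∂L/∂y' = y'.
Euler-Lagrange: y'' − 8 y = 0.
With k = sqrt(8), the general solution is
    y(x) = A cosh(sqrt(8) x) + B sinh(sqrt(8) x).
Fixed left endpoint y(0) = 2 ⇒ A = 2.
The right endpoint x = 7 is free, so the natural (transversality) condition is ∂L/∂y' |_{x=7} = 0, i.e. y'(7) = 0.
Compute y'(x) = A k sinh(k x) + B k cosh(k x), so
    y'(7) = A k sinh(k·7) + B k cosh(k·7) = 0
    ⇒ B = −A tanh(k·7) = − 2 tanh(sqrt(8)·7).
Therefore the extremal is
    y(x) = 2 cosh(sqrt(8) x) − 2 tanh(sqrt(8)·7) sinh(sqrt(8) x).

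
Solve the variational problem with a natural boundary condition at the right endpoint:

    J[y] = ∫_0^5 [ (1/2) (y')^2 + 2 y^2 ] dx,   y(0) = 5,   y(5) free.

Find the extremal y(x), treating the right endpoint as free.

The Lagrangian L = (1/2) (y')^2 + 2 y^2 gives
    ∂L/∂y = 4 y,   ∂L/∂y' = y'.
Euler-Lagrange: y'' − 4 y = 0.
With k = 2, the general solution is
    y(x) = A cosh(2 x) + B sinh(2 x).
Fixed left endpoint y(0) = 5 ⇒ A = 5.
The right endpoint x = 5 is free, so the natural (transversality) condition is ∂L/∂y' |_{x=5} = 0, i.e. y'(5) = 0.
Compute y'(x) = A k sinh(k x) + B k cosh(k x), so
    y'(5) = A k sinh(k·5) + B k cosh(k·5) = 0
    ⇒ B = −A tanh(k·5) = − 5 tanh(2·5).
Therefore the extremal is
    y(x) = 5 cosh(2 x) − 5 tanh(2·5) sinh(2 x).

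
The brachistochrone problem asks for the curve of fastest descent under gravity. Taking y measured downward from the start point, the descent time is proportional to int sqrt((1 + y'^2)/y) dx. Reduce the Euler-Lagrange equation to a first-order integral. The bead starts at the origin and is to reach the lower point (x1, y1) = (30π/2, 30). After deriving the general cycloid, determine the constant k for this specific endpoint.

The Lagrangian L = sqrt((1 + y'^2) / y) has no explicit x dependence, so the Beltrami identity applies:
    L − y' ∂L/∂y' = C.
Compute ∂L/∂y' = y' / sqrt(y (1 + y'^2)).
Substitute:
    sqrt((1 + y'^2)/y) − y'·y' / sqrt(y (1 + y'^2))
    = (1 + y'^2) / sqrt(y (1 + y'^2)) − y'^2 / sqrt(y (1 + y'^2))
    = 1 / sqrt(y (1 + y'^2)) = C.
Squaring and rearranging gives the first integral
    y (1 + y'^2) = 1/C^2 =: k   (constant).
Solving this first-order ODE by the substitution
    y = (k/2)(1 − cos θ)
yields the cycloid parameterisation
    x(θ) = (k/2)(θ − sin θ),   y(θ) = (k/2)(1 − cos θ).
The constant k is fixed by the endpoint condition.
Now fit the given lower endpoint (x1, y1) = (30π/2, 30). At the bottom of the first arch (θ = π), the parametric equations give
    y(π) = (k/2)(1 − cos π) = k,
    x(π) = (k/2)(π − sin π) = kπ/2.
Matching y(π) = 30 gives k = 30, consistent with x(π) = 30π/2. Therefore the specific cycloid is
    x(θ) = (30/2)(θ − sin θ),   y(θ) = (30/2)(1 − cos θ).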